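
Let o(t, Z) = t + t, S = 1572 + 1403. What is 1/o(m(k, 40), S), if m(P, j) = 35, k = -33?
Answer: 1/70 ≈ 0.014286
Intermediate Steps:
S = 2975
o(t, Z) = 2*t
1/o(m(k, 40), S) = 1/(2*35) = 1/70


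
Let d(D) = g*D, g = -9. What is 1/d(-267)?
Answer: 1/2403 ≈ 0.00041615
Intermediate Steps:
d(D) = -9*D
1/d(-267) = 1/(-9*(-267)) = 1/2403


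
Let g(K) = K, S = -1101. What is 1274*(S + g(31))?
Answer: -1363180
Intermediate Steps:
1274*(S + g(31)) = 1274*(-1101 + 31) = 1274*(-1070) = -1363180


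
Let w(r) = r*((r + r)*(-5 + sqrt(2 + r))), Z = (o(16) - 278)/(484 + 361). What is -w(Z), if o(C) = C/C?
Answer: 153458/142805 - 460374*sqrt(785)/46411625 ≈ 0.79668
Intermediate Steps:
o(C) = 1
Z = -277/845 (Z = (1 - 278)/(484 + 361) = -277/845 ≈ -0.32781)
w(r) = 2*r**2*(-5 + sqrt(2 + r)) (w(r) = r*((2*r)*(-5 + sqrt(2 + r))) = r*(2*r*(-5 + sqrt(2 + r))) = 2*r**2*(-5 + sqrt(2 + r)))
-w(Z) = -2*(-277/845)**2*(-5 + sqrt(2 - 277/845)) = -2*76729*(-5 + sqrt(1413/845))/714025 = -2*76729*(-5 + 3*sqrt(785)/65)/714025 = -(-153458/142805 + 460374*sqrt(785)/46411625) = 153458/142805 - 460374*sqrt(785)/46411625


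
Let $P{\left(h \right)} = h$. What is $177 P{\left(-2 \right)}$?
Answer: $-354$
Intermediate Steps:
$177 P{\left(-2 \right)} = 177 \left(-2\right) = -354$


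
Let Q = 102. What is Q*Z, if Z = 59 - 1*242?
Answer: -18666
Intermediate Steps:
Z = -183 (Z = 59 - 242 = -183)
Q*Z = 102*(-183) = -18666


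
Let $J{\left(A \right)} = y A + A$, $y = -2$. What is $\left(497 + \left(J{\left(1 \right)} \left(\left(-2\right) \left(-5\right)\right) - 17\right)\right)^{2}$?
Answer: $220900$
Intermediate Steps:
$J{\left(A \right)} = - A$ ($J{\left(A \right)} = - 2 A + A = - A$)
$\left(497 + \left(J{\left(1 \right)} \left(\left(-2\right) \left(-5\right)\right) - 17\right)\right)^{2} = \left(497 - \left(17 - \left(-1\right) 1 \left(\left(-2\right) \left(-5\right)\right)\right)\right)^{2} = \left(497 - 27\right)^{2} = 470^{2} = 220900$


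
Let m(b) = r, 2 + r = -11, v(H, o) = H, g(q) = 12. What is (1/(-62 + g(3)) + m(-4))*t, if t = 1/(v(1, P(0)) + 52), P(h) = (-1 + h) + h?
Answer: -651/2650 ≈ -0.24566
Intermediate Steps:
P(h) = -1 + 2*h
r = -13 (r = -2 - 11 = -13)
m(b) = -13
t = 1/53 (t = 1/(1 + 52) = 1/53 ≈ 0.018868)
(1/(-62 + g(3)) + m(-4))*t = (1/(-62 + 12) - 13)*(1/53) = (1/(-50) - 13)*(1/53) = (-1/50 - 13)*(1/53) = -651/50*1/53 = -651/2650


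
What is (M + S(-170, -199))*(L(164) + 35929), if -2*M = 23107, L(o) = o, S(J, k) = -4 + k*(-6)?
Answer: -748099611/2 ≈ -3.7405e+8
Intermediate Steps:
S(J, k) = -4 - 6*k
M = -23107/2 (M = -½*23107 = -23107/2 ≈ -11554.)
(M + S(-170, -199))*(L(164) + 35929) = (-23107/2 + (-4 - 6*(-199)))*(164 + 35929) = (-23107/2 + (-4 + 1194))*36093 = (-23107/2 + 1190)*36093 = -20727/2*36093 = -748099611/2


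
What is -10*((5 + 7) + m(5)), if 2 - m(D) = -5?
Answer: -190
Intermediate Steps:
m(D) = 7 (m(D) = 2 - 1*(-5) = 2 + 5 = 7)
-10*((5 + 7) + m(5)) = -10*((5 + 7) + 7) = -10*(12 + 7) = -10*19 = -190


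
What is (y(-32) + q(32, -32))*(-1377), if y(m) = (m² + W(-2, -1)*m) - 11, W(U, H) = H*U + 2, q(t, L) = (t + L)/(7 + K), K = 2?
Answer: -1218645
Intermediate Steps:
q(t, L) = L/9 + t/9 (q(t, L) = (t + L)/(7 + 2) = (L + t)/9 = (L + t)*(⅑) = L/9 + t/9)
W(U, H) = 2 + H*U
y(m) = -11 + m² + 4*m (y(m) = (m² + (2 - 1*(-2))*m) - 11 = (m² + (2 + 2)*m) - 11 = (m² + 4*m) - 11 = -11 + m² + 4*m)
(y(-32) + q(32, -32))*(-1377) = ((-11 + (-32)² + 4*(-32)) + ((⅑)*(-32) + (⅑)*32))*(-1377) = ((-11 + 1024 - 128) + (-32/9 + 32/9))*(-1377) = (885 + 0)*(-1377) = 885*(-1377) = -1218645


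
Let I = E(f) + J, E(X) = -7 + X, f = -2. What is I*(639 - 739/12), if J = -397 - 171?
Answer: -3998033/12 ≈ -3.3317e+5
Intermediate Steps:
J = -568
I = -577 (I = (-7 - 2) - 568 = -9 - 568 = -577)
I*(639 - 739/12) = -577*(639 - 739/12) = -577*6929/12 = -3998033/12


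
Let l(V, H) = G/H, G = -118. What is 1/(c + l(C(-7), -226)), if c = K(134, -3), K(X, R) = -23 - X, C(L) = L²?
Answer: -113/17682 ≈ -0.0063907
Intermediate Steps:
l(V, H) = -118/H
c = -157 (c = -23 - 1*134 = -23 - 134 = -157)
1/(c + l(C(-7), -226)) = 1/(-157 - 118/(-226)) = 1/(-157 - 118*(-1/226)) = 1/(-157 + 59/113) = 1/(-17682/113) = -113/17682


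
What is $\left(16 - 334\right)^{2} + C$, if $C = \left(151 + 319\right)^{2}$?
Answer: $322024$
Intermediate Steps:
$C = 220900$ ($C = 470^{2} = 220900$)
$\left(16 - 334\right)^{2} + C = \left(16 - 334\right)^{2} + 220900 = \left(-318\right)^{2} + 220900 = 101124 + 220900 = 322024$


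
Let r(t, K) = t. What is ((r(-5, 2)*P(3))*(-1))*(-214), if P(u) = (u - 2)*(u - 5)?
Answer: 2140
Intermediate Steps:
P(u) = (-5 + u)*(-2 + u) (P(u) = (-2 + u)*(-5 + u) = (-5 + u)*(-2 + u))
((r(-5, 2)*P(3))*(-1))*(-214) = (-5*(10 + 3**2 - 7*3)*(-1))*(-214) = (-5*(10 + 9 - 21)*(-1))*(-214) = (-5*(-2)*(-1))*(-214) = (10*(-1))*(-214) = -10*(-214) = 2140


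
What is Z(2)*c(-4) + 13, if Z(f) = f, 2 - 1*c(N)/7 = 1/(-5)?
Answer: 219/5 ≈ 43.800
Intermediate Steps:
c(N) = 77/5 (c(N) = 14 - 7/(-5) = 14 - 7*(-⅕) = 14 + 7/5 = 77/5)
Z(2)*c(-4) + 13 = 2*(77/5) + 13 = 154/5 + 13 = 219/5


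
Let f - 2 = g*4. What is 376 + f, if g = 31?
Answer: 502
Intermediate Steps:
f = 126 (f = 2 + 31*4 = 2 + 124 = 126)
376 + f = 376 + 126 = 502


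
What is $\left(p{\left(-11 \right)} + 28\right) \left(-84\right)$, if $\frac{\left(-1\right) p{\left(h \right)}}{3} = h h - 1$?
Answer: $27888$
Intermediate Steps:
$p{\left(h \right)} = 3 - 3 h^{2}$ ($p{\left(h \right)} = - 3 \left(h h - 1\right) = - 3 \left(h^{2} - 1\right) = - 3 \left(-1 + h^{2}\right) = 3 - 3 h^{2}$)
$\left(p{\left(-11 \right)} + 28\right) \left(-84\right) = \left(\left(3 - 3 \left(-11\right)^{2}\right) + 28\right) \left(-84\right) = \left(\left(3 - 363\right) + 28\right) \left(-84\right) = \left(-360 + 28\right) \left(-84\right) = \left(-332\right) \left(-84\right) = 27888$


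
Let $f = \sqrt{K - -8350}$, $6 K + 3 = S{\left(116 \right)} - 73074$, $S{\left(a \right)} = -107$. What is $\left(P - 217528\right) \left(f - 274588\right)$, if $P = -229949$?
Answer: $122871814476 - 149159 i \sqrt{34626} \approx 1.2287 \cdot 10^{11} - 2.7756 \cdot 10^{7} i$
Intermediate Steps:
$K = - \frac{36592}{3}$ ($K = - \frac{1}{2} + \frac{-107 - 73074}{6} = - \frac{1}{2} + \frac{1}{6} \left(-73181\right) = - \frac{1}{2} - \frac{73181}{6} = - \frac{36592}{3} \approx -12197.0$)
$f = \frac{i \sqrt{34626}}{3}$ ($f = \sqrt{- \frac{36592}{3} - -8350} = \sqrt{- \frac{36592}{3} + \left(-14390 + 22740\right)} = \sqrt{- \frac{36592}{3} + 8350} = \sqrt{- \frac{11542}{3}} = \frac{i \sqrt{34626}}{3} \approx 62.027 i$)
$\left(P - 217528\right) \left(f - 274588\right) = \left(-229949 - 217528\right) \left(\frac{i \sqrt{34626}}{3} - 274588\right) = - 447477 \left(-274588 + \frac{i \sqrt{34626}}{3}\right) = 122871814476 - 149159 i \sqrt{34626}$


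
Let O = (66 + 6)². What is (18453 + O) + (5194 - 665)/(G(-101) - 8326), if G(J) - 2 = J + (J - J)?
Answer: 199137196/8425 ≈ 23636.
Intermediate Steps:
G(J) = 2 + J (G(J) = 2 + (J + (J - J)) = 2 + (J + 0) = 2 + J)
O = 5184 (O = 72² = 5184)
(18453 + O) + (5194 - 665)/(G(-101) - 8326) = (18453 + 5184) + (5194 - 665)/((2 - 101) - 8326) = 23637 + 4529/(-99 - 8326) = 23637 + 4529/(-8425) = 23637 + 4529*(-1/8425) = 23637 - 4529/8425 = 199137196/8425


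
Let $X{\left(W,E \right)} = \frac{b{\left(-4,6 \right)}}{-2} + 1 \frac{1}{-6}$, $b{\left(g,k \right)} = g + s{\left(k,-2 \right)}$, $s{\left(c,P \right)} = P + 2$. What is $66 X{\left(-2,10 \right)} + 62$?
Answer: $183$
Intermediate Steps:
$s{\left(c,P \right)} = 2 + P$
$b{\left(g,k \right)} = g$ ($b{\left(g,k \right)} = g + \left(2 - 2\right) = g + 0 = g$)
$X{\left(W,E \right)} = \frac{11}{6}$ ($X{\left(W,E \right)} = - \frac{4}{-2} + 1 \frac{1}{-6} = \left(-4\right) \left(- \frac{1}{2}\right) + 1 \left(- \frac{1}{6}\right) = 2 - \frac{1}{6} = \frac{11}{6}$)
$66 X{\left(-2,10 \right)} + 62 = 66 \cdot \frac{11}{6} + 62 = 121 + 62 = 183$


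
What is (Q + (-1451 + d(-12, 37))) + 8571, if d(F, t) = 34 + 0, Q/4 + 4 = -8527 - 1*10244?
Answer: -67946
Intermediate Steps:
Q = -75100 (Q = -16 + 4*(-8527 - 1*10244) = -16 + 4*(-8527 - 10244) = -16 + 4*(-18771) = -16 - 75084 = -75100)
d(F, t) = 34
(Q + (-1451 + d(-12, 37))) + 8571 = (-75100 + (-1451 + 34)) + 8571 = (-75100 - 1417) + 8571 = -76517 + 8571 = -67946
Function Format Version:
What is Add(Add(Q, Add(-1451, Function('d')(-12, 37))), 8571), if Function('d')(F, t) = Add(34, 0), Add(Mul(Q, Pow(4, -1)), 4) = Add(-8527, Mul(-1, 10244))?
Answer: -67946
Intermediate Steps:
Q = -75100 (Q = Add(-16, Mul(4, Add(-8527, Mul(-1, 10244)))) = Add(-16, Mul(4, Add(-8527, -10244))) = Add(-16, Mul(4, -18771)) = Add(-16, -75084) = -75100)
Function('d')(F, t) = 34
Add(Add(Q, Add(-1451, Function('d')(-12, 37))), 8571) = Add(Add(-75100, Add(-1451, 34)), 8571) = Add(Add(-75100, -1417), 8571) = Add(-76517, 8571) = -67946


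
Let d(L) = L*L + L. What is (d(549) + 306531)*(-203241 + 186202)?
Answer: -10367907759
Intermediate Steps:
d(L) = L + L**2 (d(L) = L**2 + L = L + L**2)
(d(549) + 306531)*(-203241 + 186202) = (549*(1 + 549) + 306531)*(-203241 + 186202) = (549*550 + 306531)*(-17039) = (301950 + 306531)*(-17039) = 608481*(-17039) = -10367907759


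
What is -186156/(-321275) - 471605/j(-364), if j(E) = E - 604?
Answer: 151695095383/310994200 ≈ 487.77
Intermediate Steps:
j(E) = -604 + E
-186156/(-321275) - 471605/j(-364) = -186156/(-321275) - 471605/(-604 - 364) = -186156*(-1/321275) - 471605/(-968) = 186156/321275 - 471605*(-1/968) = 186156/321275 + 471605/968 = 151695095383/310994200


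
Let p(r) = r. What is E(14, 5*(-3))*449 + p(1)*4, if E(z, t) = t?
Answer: -6731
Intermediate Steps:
E(14, 5*(-3))*449 + p(1)*4 = (5*(-3))*449 + 1*4 = -15*449 + 4 = -6735 + 4 = -6731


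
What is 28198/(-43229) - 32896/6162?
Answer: -797908630/133188549 ≈ -5.9908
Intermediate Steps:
28198/(-43229) - 32896/6162 = 28198*(-1/43229) - 32896*1/6162 = -28198/43229 - 16448/3081 = -797908630/133188549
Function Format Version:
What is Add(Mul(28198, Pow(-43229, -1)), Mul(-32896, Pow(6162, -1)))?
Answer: Rational(-797908630, 133188549) ≈ -5.9908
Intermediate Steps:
Add(Mul(28198, Pow(-43229, -1)), Mul(-32896, Pow(6162, -1))) = Add(Mul(28198, Rational(-1, 43229)), Mul(-32896, Rational(1, 6162))) = Add(Rational(-28198, 43229), Rational(-16448, 3081)) = Rational(-797908630, 133188549)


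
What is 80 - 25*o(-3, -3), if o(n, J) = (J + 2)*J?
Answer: 5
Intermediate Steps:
o(n, J) = J*(2 + J) (o(n, J) = (2 + J)*J = J*(2 + J))
80 - 25*o(-3, -3) = 80 - (-75)*(2 - 3) = 80 - (-75)*(-1) = 80 - 25*3 = 80 - 75 = 5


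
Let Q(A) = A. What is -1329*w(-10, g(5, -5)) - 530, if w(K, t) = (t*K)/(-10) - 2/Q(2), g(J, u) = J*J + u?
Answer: -25781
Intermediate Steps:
g(J, u) = u + J² (g(J, u) = J² + u = u + J²)
w(K, t) = -1 - K*t/10 (w(K, t) = (t*K)/(-10) - 2/2 = (K*t)*(-⅒) - 2*½ = -K*t/10 - 1 = -1 - K*t/10)
-1329*w(-10, g(5, -5)) - 530 = -1329*(-1 - ⅒*(-10)*(-5 + 5²)) - 530 = -1329*(-1 - ⅒*(-10)*(-5 + 25)) - 530 = -1329*(-1 - ⅒*(-10)*20) - 530 = -1329*(-1 + 20) - 530 = -1329*19 - 530 = -25251 - 530 = -25781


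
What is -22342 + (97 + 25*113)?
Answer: -19420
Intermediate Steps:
-22342 + (97 + 25*113) = -22342 + (97 + 2825) = -22342 + 2922 = -19420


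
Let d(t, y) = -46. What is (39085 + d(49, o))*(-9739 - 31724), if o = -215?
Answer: -1618674057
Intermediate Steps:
(39085 + d(49, o))*(-9739 - 31724) = (39085 - 46)*(-9739 - 31724) = 39039*(-41463) = -1618674057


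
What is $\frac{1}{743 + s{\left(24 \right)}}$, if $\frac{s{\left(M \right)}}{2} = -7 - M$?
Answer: $\frac{1}{681} \approx 0.0014684$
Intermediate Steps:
$s{\left(M \right)} = -14 - 2 M$ ($s{\left(M \right)} = 2 \left(-7 - M\right) = -14 - 2 M$)
$\frac{1}{743 + s{\left(24 \right)}} = \frac{1}{743 - 62} = \frac{1}{681}$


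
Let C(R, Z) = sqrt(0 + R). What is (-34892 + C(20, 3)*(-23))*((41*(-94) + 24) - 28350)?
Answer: 1122824560 + 1480280*sqrt(5) ≈ 1.1261e+9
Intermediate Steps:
C(R, Z) = sqrt(R)
(-34892 + C(20, 3)*(-23))*((41*(-94) + 24) - 28350) = (-34892 + sqrt(20)*(-23))*((41*(-94) + 24) - 28350) = (-34892 + (2*sqrt(5))*(-23))*((-3854 + 24) - 28350) = (-34892 - 46*sqrt(5))*(-3830 - 28350) = (-34892 - 46*sqrt(5))*(-32180) = 1122824560 + 1480280*sqrt(5)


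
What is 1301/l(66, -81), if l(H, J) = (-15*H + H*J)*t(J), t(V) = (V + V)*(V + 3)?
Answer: -1301/80061696 ≈ -1.6250e-5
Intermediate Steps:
t(V) = 2*V*(3 + V) (t(V) = (2*V)*(3 + V) = 2*V*(3 + V))
l(H, J) = 2*J*(3 + J)*(-15*H + H*J) (l(H, J) = (-15*H + H*J)*(2*J*(3 + J)) = 2*J*(3 + J)*(-15*H + H*J))
1301/l(66, -81) = 1301/((2*66*(-81)*(-15 - 81)*(3 - 81))) = 1301/((2*66*(-81)*(-96)*(-78))) = 1301/(-80061696) = 1301*(-1/80061696) = -1301/80061696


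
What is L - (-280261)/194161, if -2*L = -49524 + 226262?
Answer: -17157533148/194161 ≈ -88368.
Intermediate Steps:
L = -88369 (L = -(-49524 + 226262)/2 = -½*176738 = -88369)
L - (-280261)/194161 = -88369 - (-280261)/194161 = -88369 - 1*(-280261/194161) = -88369 + 280261/194161 = -17157533148/194161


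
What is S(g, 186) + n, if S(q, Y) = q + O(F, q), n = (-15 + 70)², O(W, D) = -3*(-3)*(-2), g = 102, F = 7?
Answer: 3109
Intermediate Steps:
O(W, D) = -18 (O(W, D) = 9*(-2) = -18)
n = 3025 (n = 55² = 3025)
S(q, Y) = -18 + q (S(q, Y) = q - 18 = -18 + q)
S(g, 186) + n = (-18 + 102) + 3025 = 84 + 3025 = 3109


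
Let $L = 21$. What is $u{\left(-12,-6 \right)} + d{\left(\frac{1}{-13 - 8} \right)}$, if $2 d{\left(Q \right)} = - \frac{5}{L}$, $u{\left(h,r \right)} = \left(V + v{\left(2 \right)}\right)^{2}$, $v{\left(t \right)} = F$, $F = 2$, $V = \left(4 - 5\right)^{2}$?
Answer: $\frac{373}{42} \approx 8.881$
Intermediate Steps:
$V = 1$ ($V = \left(-1\right)^{2} = 1$)
$v{\left(t \right)} = 2$
$u{\left(h,r \right)} = 9$ ($u{\left(h,r \right)} = \left(1 + 2\right)^{2} = 3^{2} = 9$)
$d{\left(Q \right)} = - \frac{5}{42}$ ($d{\left(Q \right)} = \frac{\left(-5\right) \frac{1}{21}}{2} = \frac{1}{2} \left(- \frac{5}{21}\right) = - \frac{5}{42}$)
$u{\left(-12,-6 \right)} + d{\left(\frac{1}{-13 - 8} \right)} = 9 - \frac{5}{42} = \frac{373}{42}$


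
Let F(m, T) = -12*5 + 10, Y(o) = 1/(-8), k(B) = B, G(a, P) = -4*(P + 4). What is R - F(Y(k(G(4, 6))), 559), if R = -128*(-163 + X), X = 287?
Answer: -15822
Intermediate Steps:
G(a, P) = -16 - 4*P (G(a, P) = -4*(4 + P) = -16 - 4*P)
Y(o) = -1/8
R = -15872 (R = -128*(-163 + 287) = -128*124 = -15872)
F(m, T) = -50 (F(m, T) = -60 + 10 = -50)
R - F(Y(k(G(4, 6))), 559) = -15872 - 1*(-50) = -15872 + 50 = -15822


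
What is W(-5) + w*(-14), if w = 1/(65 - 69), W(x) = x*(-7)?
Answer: 77/2 ≈ 38.500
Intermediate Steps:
W(x) = -7*x
w = -¼ (w = 1/(-4) = -¼ ≈ -0.25000)
W(-5) + w*(-14) = -7*(-5) - ¼*(-14) = 35 + 7/2 = 77/2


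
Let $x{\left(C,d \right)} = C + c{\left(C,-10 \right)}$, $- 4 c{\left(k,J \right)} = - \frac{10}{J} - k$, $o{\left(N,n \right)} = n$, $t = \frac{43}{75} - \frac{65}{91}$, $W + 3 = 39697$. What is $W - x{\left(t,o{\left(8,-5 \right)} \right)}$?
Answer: $\frac{16671659}{420} \approx 39694.0$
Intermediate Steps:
$W = 39694$ ($W = -3 + 39697 = 39694$)
$t = - \frac{74}{525}$ ($t = 43 \cdot \frac{1}{75} - \frac{5}{7} = \frac{43}{75} - \frac{5}{7} = - \frac{74}{525} \approx -0.14095$)
$c{\left(k,J \right)} = \frac{k}{4} + \frac{5}{2 J}$ ($c{\left(k,J \right)} = - \frac{- \frac{10}{J} - k}{4} = - \frac{- k - \frac{10}{J}}{4} = \frac{k}{4} + \frac{5}{2 J}$)
$x{\left(C,d \right)} = - \frac{1}{4} + \frac{5 C}{4}$ ($x{\left(C,d \right)} = C + \frac{10 - 10 C}{4 \left(-10\right)} = C + \frac{1}{4} \left(- \frac{1}{10}\right) \left(10 - 10 C\right) = C + \left(- \frac{1}{4} + \frac{C}{4}\right) = - \frac{1}{4} + \frac{5 C}{4}$)
$W - x{\left(t,o{\left(8,-5 \right)} \right)} = 39694 - \left(- \frac{1}{4} + \frac{5}{4} \left(- \frac{74}{525}\right)\right) = 39694 - \left(- \frac{1}{4} - \frac{37}{210}\right) = 39694 - - \frac{179}{420} = 39694 + \frac{179}{420} = \frac{16671659}{420}$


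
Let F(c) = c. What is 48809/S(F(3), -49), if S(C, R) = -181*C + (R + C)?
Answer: -48809/589 ≈ -82.868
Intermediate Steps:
S(C, R) = R - 180*C (S(C, R) = -181*C + (C + R) = R - 180*C)
48809/S(F(3), -49) = 48809/(-49 - 180*3) = 48809/(-49 - 540) = 48809/(-589) = 48809*(-1/589) = -48809/589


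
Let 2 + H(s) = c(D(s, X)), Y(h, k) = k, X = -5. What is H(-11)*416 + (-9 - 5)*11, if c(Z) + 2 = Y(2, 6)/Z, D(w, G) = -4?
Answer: -2442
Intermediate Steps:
c(Z) = -2 + 6/Z
H(s) = -11/2 (H(s) = -2 + (-2 + 6/(-4)) = -2 + (-2 + 6*(-¼)) = -2 + (-2 - 3/2) = -2 - 7/2 = -11/2)
H(-11)*416 + (-9 - 5)*11 = -11/2*416 + (-9 - 5)*11 = -2288 - 14*11 = -2288 - 154 = -2442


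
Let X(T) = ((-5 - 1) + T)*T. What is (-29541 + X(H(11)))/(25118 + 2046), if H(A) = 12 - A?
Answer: -14773/13582 ≈ -1.0877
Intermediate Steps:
X(T) = T*(-6 + T) (X(T) = (-6 + T)*T = T*(-6 + T))
(-29541 + X(H(11)))/(25118 + 2046) = (-29541 + (12 - 1*11)*(-6 + (12 - 1*11)))/(25118 + 2046) = (-29541 + (12 - 11)*(-6 + (12 - 11)))/27164 = (-29541 + 1*(-6 + 1))*(1/27164) = (-29541 + 1*(-5))*(1/27164) = (-29541 - 5)*(1/27164) = -29546*1/27164 = -14773/13582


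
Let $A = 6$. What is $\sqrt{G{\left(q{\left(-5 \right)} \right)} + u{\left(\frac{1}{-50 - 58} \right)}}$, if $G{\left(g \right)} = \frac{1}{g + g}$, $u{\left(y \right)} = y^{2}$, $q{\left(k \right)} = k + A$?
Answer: $\frac{\sqrt{5833}}{108} \approx 0.70717$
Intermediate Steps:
$q{\left(k \right)} = 6 + k$ ($q{\left(k \right)} = k + 6 = 6 + k$)
$G{\left(g \right)} = \frac{1}{2 g}$
$\sqrt{G{\left(q{\left(-5 \right)} \right)} + u{\left(\frac{1}{-50 - 58} \right)}} = \sqrt{\frac{1}{2 \left(6 - 5\right)} + \left(\frac{1}{-50 - 58}\right)^{2}} = \sqrt{\frac{1}{2 \cdot 1} + \left(\frac{1}{-108}\right)^{2}} = \sqrt{\frac{1}{2} \cdot 1 + \left(- \frac{1}{108}\right)^{2}} = \sqrt{\frac{1}{2} + \frac{1}{11664}} = \sqrt{\frac{5833}{11664}} = \frac{\sqrt{5833}}{108}$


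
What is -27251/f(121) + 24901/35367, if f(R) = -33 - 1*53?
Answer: 965927603/3041562 ≈ 317.58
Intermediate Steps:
f(R) = -86 (f(R) = -33 - 53 = -86)
-27251/f(121) + 24901/35367 = -27251/(-86) + 24901/35367 = -27251*(-1/86) + 24901*(1/35367) = 27251/86 + 24901/35367 = 965927603/3041562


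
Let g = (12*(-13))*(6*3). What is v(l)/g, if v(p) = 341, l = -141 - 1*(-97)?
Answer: -341/2808 ≈ -0.12144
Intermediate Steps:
l = -44 (l = -141 + 97 = -44)
g = -2808 (g = -156*18 = -2808)
v(l)/g = 341/(-2808) = 341*(-1/2808) = -341/2808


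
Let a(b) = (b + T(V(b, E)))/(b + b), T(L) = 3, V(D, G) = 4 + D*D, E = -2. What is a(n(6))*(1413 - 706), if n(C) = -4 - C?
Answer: 4949/20 ≈ 247.45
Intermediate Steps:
V(D, G) = 4 + D²
a(b) = (3 + b)/(2*b) (a(b) = (b + 3)/(b + b) = (3 + b)/((2*b)) = (3 + b)*(1/(2*b)) = (3 + b)/(2*b))
a(n(6))*(1413 - 706) = ((3 + (-4 - 1*6))/(2*(-4 - 1*6)))*(1413 - 706) = ((3 + (-4 - 6))/(2*(-4 - 6)))*707 = ((½)*(3 - 10)/(-10))*707 = ((½)*(-⅒)*(-7))*707 = (7/20)*707 = 4949/20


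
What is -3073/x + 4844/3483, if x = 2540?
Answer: 1600501/8846820 ≈ 0.18091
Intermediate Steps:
-3073/x + 4844/3483 = -3073/2540 + 4844/3483 = 1600501/8846820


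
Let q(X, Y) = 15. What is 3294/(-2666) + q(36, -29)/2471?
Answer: -4049742/3293843 ≈ -1.2295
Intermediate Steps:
3294/(-2666) + q(36, -29)/2471 = 3294/(-2666) + 15/2471 = 3294*(-1/2666) + 15*(1/2471) = -1647/1333 + 15/2471 = -4049742/3293843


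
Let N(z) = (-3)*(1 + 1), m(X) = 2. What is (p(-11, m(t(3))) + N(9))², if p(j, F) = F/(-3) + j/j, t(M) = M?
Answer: 289/9 ≈ 32.111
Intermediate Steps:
p(j, F) = 1 - F/3 (p(j, F) = F*(-⅓) + 1 = -F/3 + 1 = 1 - F/3)
N(z) = -6 (N(z) = -1*3*2 = -3*2 = -6)
(p(-11, m(t(3))) + N(9))² = ((1 - ⅓*2) - 6)² = ((1 - ⅔) - 6)² = (⅓ - 6)² = (-17/3)² = 289/9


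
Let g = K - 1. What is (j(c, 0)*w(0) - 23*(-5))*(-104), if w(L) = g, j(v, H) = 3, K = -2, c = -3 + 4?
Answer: -11024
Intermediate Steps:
c = 1
g = -3 (g = -2 - 1 = -3)
w(L) = -3
(j(c, 0)*w(0) - 23*(-5))*(-104) = (3*(-3) - 23*(-5))*(-104) = (-9 + 115)*(-104) = 106*(-104) = -11024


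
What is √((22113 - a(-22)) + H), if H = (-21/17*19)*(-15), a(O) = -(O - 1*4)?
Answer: 2*√1621222/17 ≈ 149.80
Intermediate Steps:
a(O) = 4 - O (a(O) = -(O - 4) = -(-4 + O) = 4 - O)
H = 5985/17 (H = (-21*1/17*19)*(-15) = -21/17*19*(-15) = -399/17*(-15) = 5985/17 ≈ 352.06)
√((22113 - a(-22)) + H) = √((22113 - (4 - 1*(-22))) + 5985/17) = √((22113 - (4 + 22)) + 5985/17) = √((22113 - 1*26) + 5985/17) = √((22113 - 26) + 5985/17) = √(22087 + 5985/17) = √(381464/17) = 2*√1621222/17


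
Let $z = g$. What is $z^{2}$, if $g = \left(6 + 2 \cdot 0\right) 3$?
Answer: $324$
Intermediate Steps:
$g = 18$ ($g = \left(6 + 0\right) 3 = 6 \cdot 3 = 18$)
$z = 18$
$z^{2} = 18^{2} = 324$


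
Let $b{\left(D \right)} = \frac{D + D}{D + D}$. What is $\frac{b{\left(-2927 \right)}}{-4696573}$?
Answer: $- \frac{1}{4696573} \approx -2.1292 \cdot 10^{-7}$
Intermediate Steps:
$b{\left(D \right)} = 1$ ($b{\left(D \right)} = \frac{2 D}{2 D} = 2 D \frac{1}{2 D} = 1$)
$\frac{b{\left(-2927 \right)}}{-4696573} = 1 \frac{1}{-4696573} = 1 \left(- \frac{1}{4696573}\right) = - \frac{1}{4696573}$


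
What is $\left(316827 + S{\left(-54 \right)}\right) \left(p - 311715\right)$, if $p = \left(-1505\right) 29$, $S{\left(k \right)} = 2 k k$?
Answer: $-114660102240$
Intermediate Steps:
$S{\left(k \right)} = 2 k^{2}$
$p = -43645$
$\left(316827 + S{\left(-54 \right)}\right) \left(p - 311715\right) = \left(316827 + 2 \left(-54\right)^{2}\right) \left(-43645 - 311715\right) = \left(316827 + 2 \cdot 2916\right) \left(-355360\right) = \left(316827 + 5832\right) \left(-355360\right) = 322659 \left(-355360\right) = -114660102240$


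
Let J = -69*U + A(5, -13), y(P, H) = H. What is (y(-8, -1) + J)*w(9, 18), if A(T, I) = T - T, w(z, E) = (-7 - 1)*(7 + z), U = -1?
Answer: -8704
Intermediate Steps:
w(z, E) = -56 - 8*z (w(z, E) = -8*(7 + z) = -56 - 8*z)
A(T, I) = 0
J = 69 (J = -69*(-1) + 0 = 69 + 0 = 69)
(y(-8, -1) + J)*w(9, 18) = (-1 + 69)*(-56 - 8*9) = 68*(-56 - 72) = 68*(-128) = -8704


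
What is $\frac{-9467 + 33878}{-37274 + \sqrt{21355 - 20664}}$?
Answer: $- \frac{303298538}{463116795} - \frac{8137 \sqrt{691}}{463116795} \approx -0.65537$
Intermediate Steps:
$\frac{-9467 + 33878}{-37274 + \sqrt{21355 - 20664}} = \frac{24411}{-37274 + \sqrt{691}}$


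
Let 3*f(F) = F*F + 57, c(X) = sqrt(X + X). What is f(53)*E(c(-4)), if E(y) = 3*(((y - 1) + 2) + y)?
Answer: 2866 + 11464*I*sqrt(2) ≈ 2866.0 + 16213.0*I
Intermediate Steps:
c(X) = sqrt(2)*sqrt(X) (c(X) = sqrt(2*X) = sqrt(2)*sqrt(X))
E(y) = 3 + 6*y (E(y) = 3*(((-1 + y) + 2) + y) = 3*((1 + y) + y) = 3*(1 + 2*y) = 3 + 6*y)
f(F) = 19 + F**2/3 (f(F) = (F*F + 57)/3 = (F**2 + 57)/3 = (57 + F**2)/3 = 19 + F**2/3)
f(53)*E(c(-4)) = (19 + (1/3)*53**2)*(3 + 6*(sqrt(2)*sqrt(-4))) = (19 + (1/3)*2809)*(3 + 6*(sqrt(2)*(2*I))) = (19 + 2809/3)*(3 + 6*(2*I*sqrt(2))) = 2866*(3 + 12*I*sqrt(2))/3 = 2866 + 11464*I*sqrt(2)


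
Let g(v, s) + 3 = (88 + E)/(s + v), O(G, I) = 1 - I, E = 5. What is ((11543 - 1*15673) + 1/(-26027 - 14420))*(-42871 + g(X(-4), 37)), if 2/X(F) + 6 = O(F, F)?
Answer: 250652188417167/1415645 ≈ 1.7706e+8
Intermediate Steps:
X(F) = 2/(-5 - F) (X(F) = 2/(-6 + (1 - F)) = 2/(-5 - F))
g(v, s) = -3 + 93/(s + v) (g(v, s) = -3 + (88 + 5)/(s + v) = -3 + 93/(s + v))
((11543 - 1*15673) + 1/(-26027 - 14420))*(-42871 + g(X(-4), 37)) = ((11543 - 1*15673) + 1/(-26027 - 14420))*(-42871 + 3*(31 - 1*37 - (-2)/(5 - 4))/(37 - 2/(5 - 4))) = ((11543 - 15673) + 1/(-40447))*(-42871 + 3*(31 - 37 - (-2)/1)/(37 - 2/1)) = (-4130 - 1/40447)*(-42871 + 3*(31 - 37 - (-2))/(37 - 2*1)) = -167046111*(-42871 + 3*(31 - 37 - 1*(-2))/(37 - 2))/40447 = -167046111*(-42871 + 3*(31 - 37 + 2)/35)/40447 = -167046111*(-42871 + 3*(1/35)*(-4))/40447 = -167046111*(-42871 - 12/35)/40447 = -167046111/40447*(-1500497/35) = 250652188417167/1415645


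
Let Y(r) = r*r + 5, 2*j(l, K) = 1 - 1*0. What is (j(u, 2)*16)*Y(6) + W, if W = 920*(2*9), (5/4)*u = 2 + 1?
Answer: 16888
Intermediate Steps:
u = 12/5 (u = 4*(2 + 1)/5 = (⅘)*3 = 12/5 ≈ 2.4000)
j(l, K) = ½ (j(l, K) = (1 - 1*0)/2 = (1 + 0)/2 = (½)*1 = ½)
Y(r) = 5 + r² (Y(r) = r² + 5 = 5 + r²)
W = 16560 (W = 920*18 = 16560)
(j(u, 2)*16)*Y(6) + W = ((½)*16)*(5 + 6²) + 16560 = 8*(5 + 36) + 16560 = 8*41 + 16560 = 328 + 16560 = 16888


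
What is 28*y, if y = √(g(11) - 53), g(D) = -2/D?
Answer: 84*I*√715/11 ≈ 204.19*I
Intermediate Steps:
y = 3*I*√715/11 (y = √(-2/11 - 53) = √(-585/11) = 3*I*√715/11 ≈ 7.2926*I)
28*y = 28*(3*I*√715/11) = 84*I*√715/11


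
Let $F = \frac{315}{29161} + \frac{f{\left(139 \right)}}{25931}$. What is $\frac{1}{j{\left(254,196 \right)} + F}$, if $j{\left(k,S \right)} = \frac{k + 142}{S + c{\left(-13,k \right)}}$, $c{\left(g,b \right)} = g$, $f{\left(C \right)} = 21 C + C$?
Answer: $\frac{46126607351}{105752852395} \approx 0.43617$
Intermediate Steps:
$f{\left(C \right)} = 22 C$
$F = \frac{97342603}{756173891}$ ($F = \frac{315}{29161} + \frac{22 \cdot 139}{25931} = 315 \cdot \frac{1}{29161} + 3058 \cdot \frac{1}{25931} = \frac{315}{29161} + \frac{3058}{25931} = \frac{97342603}{756173891} \approx 0.12873$)
$j{\left(k,S \right)} = \frac{142 + k}{-13 + S}$ ($j{\left(k,S \right)} = \frac{k + 142}{S - 13} = \frac{142 + k}{-13 + S}$)
$\frac{1}{j{\left(254,196 \right)} + F} = \frac{1}{\frac{142 + 254}{-13 + 196} + \frac{97342603}{756173891}} = \frac{1}{\frac{1}{183} \cdot 396 + \frac{97342603}{756173891}} = \frac{1}{\frac{132}{61} + \frac{97342603}{756173891}} = \frac{1}{\frac{105752852395}{46126607351}} = \frac{46126607351}{105752852395}$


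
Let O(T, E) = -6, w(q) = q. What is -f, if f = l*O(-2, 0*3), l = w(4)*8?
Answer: 192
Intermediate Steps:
l = 32 (l = 4*8 = 32)
f = -192 (f = 32*(-6) = -192)
-f = -1*(-192) = 192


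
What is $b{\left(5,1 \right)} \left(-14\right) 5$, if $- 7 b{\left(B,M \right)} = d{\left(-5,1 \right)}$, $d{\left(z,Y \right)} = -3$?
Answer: $-30$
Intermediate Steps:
$b{\left(B,M \right)} = \frac{3}{7}$ ($b{\left(B,M \right)} = \left(- \frac{1}{7}\right) \left(-3\right) = \frac{3}{7}$)
$b{\left(5,1 \right)} \left(-14\right) 5 = \frac{3}{7} \left(-14\right) 5 = \left(-6\right) 5 = -30$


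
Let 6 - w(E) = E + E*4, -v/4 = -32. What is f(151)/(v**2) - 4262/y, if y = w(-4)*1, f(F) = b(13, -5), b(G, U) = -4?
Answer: -8728589/53248 ≈ -163.92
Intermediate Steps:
f(F) = -4
v = 128 (v = -4*(-32) = 128)
w(E) = 6 - 5*E (w(E) = 6 - (E + E*4) = 6 - (E + 4*E) = 6 - 5*E)
y = 26 (y = (6 - 5*(-4))*1 = (6 + 20)*1 = 26*1 = 26)
f(151)/(v**2) - 4262/y = -4/(128**2) - 4262/26 = -4/16384 - 4262*1/26 = -4*1/16384 - 2131/13 = -1/4096 - 2131/13 = -8728589/53248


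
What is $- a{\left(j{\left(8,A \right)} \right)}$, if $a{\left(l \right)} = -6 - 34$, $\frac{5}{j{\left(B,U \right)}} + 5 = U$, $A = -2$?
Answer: $40$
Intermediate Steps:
$j{\left(B,U \right)} = \frac{5}{-5 + U}$
$a{\left(l \right)} = -40$ ($a{\left(l \right)} = -6 - 34 = -40$)
$- a{\left(j{\left(8,A \right)} \right)} = \left(-1\right) \left(-40\right) = 40$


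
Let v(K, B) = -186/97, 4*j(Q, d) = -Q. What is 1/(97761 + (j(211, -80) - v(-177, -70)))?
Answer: 388/37911545 ≈ 1.0234e-5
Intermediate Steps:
j(Q, d) = -Q/4 (j(Q, d) = (-Q)/4 = -Q/4)
v(K, B) = -186/97 (v(K, B) = -186*1/97 = -186/97)
1/(97761 + (j(211, -80) - v(-177, -70))) = 1/(97761 + (-¼*211 - 1*(-186/97))) = 1/(97761 + (-211/4 + 186/97)) = 1/(97761 - 19723/388) = 1/(37911545/388) = 388/37911545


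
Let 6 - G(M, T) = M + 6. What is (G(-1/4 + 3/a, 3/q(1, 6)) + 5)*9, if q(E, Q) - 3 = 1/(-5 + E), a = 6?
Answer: 171/4 ≈ 42.750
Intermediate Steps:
q(E, Q) = 3 + 1/(-5 + E)
G(M, T) = -M (G(M, T) = 6 - (M + 6) = 6 - (6 + M) = 6 + (-6 - M) = -M)
(G(-1/4 + 3/a, 3/q(1, 6)) + 5)*9 = (-(-1/4 + 3/6) + 5)*9 = (-(-1*¼ + 3*(⅙)) + 5)*9 = (-(-¼ + ½) + 5)*9 = (-1*¼ + 5)*9 = (-¼ + 5)*9 = (19/4)*9 = 171/4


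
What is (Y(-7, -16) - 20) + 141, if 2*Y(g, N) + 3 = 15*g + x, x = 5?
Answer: 139/2 ≈ 69.500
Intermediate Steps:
Y(g, N) = 1 + 15*g/2 (Y(g, N) = -3/2 + (15*g + 5)/2 = -3/2 + (5 + 15*g)/2 = -3/2 + (5/2 + 15*g/2) = 1 + 15*g/2)
(Y(-7, -16) - 20) + 141 = ((1 + (15/2)*(-7)) - 20) + 141 = ((1 - 105/2) - 20) + 141 = (-103/2 - 20) + 141 = -143/2 + 141 = 139/2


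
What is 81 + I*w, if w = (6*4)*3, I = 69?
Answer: 5049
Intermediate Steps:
w = 72 (w = 24*3 = 72)
81 + I*w = 81 + 69*72 = 81 + 4968 = 5049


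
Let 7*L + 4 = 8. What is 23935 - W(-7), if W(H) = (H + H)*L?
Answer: 23943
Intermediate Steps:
L = 4/7 (L = -4/7 + (1/7)*8 = -4/7 + 8/7 = 4/7 ≈ 0.57143)
W(H) = 8*H/7 (W(H) = (H + H)*(4/7) = (2*H)*(4/7) = 8*H/7)
23935 - W(-7) = 23935 - 8*(-7)/7 = 23935 - 1*(-8) = 23935 + 8 = 23943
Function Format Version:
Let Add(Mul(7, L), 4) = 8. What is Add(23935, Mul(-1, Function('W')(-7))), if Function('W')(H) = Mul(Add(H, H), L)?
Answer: 23943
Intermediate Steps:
L = Rational(4, 7) (L = Add(Rational(-4, 7), Mul(Rational(1, 7), 8)) = Add(Rational(-4, 7), Rational(8, 7)) = Rational(4, 7) ≈ 0.57143)
Function('W')(H) = Mul(Rational(8, 7), H) (Function('W')(H) = Mul(Add(H, H), Rational(4, 7)) = Mul(Mul(2, H), Rational(4, 7)) = Mul(Rational(8, 7), H))
Add(23935, Mul(-1, Function('W')(-7))) = Add(23935, Mul(-1, Mul(Rational(8, 7), -7))) = Add(23935, Mul(-1, -8)) = Add(23935, 8) = 23943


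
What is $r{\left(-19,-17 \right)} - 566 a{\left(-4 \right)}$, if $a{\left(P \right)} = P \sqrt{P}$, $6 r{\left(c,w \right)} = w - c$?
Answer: $\frac{1}{3} + 4528 i \approx 0.33333 + 4528.0 i$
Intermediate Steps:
$r{\left(c,w \right)} = - \frac{c}{6} + \frac{w}{6}$ ($r{\left(c,w \right)} = \frac{w - c}{6} = - \frac{c}{6} + \frac{w}{6}$)
$a{\left(P \right)} = P^{\frac{3}{2}}$
$r{\left(-19,-17 \right)} - 566 a{\left(-4 \right)} = \left(\left(- \frac{1}{6}\right) \left(-19\right) + \frac{1}{6} \left(-17\right)\right) - 566 \left(-4\right)^{\frac{3}{2}} = \left(\frac{19}{6} - \frac{17}{6}\right) - 566 \left(- 8 i\right) = \frac{1}{3} + 4528 i$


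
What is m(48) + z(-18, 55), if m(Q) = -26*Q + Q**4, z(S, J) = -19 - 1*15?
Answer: 5307134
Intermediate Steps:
z(S, J) = -34 (z(S, J) = -19 - 15 = -34)
m(Q) = Q**4 - 26*Q
m(48) + z(-18, 55) = 48*(-26 + 48**3) - 34 = 48*(-26 + 110592) - 34 = 48*110566 - 34 = 5307168 - 34 = 5307134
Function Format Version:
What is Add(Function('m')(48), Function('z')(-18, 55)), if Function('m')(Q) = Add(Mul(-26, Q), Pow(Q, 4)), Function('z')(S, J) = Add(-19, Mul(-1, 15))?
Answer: 5307134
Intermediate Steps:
Function('z')(S, J) = -34 (Function('z')(S, J) = Add(-19, -15) = -34)
Function('m')(Q) = Add(Pow(Q, 4), Mul(-26, Q))
Add(Function('m')(48), Function('z')(-18, 55)) = Add(Mul(48, Add(-26, Pow(48, 3))), -34) = Add(Mul(48, Add(-26, 110592)), -34) = Add(Mul(48, 110566), -34) = Add(5307168, -34) = 5307134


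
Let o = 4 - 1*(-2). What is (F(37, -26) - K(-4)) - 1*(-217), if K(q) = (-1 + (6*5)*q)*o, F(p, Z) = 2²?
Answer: 947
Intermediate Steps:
o = 6 (o = 4 + 2 = 6)
F(p, Z) = 4
K(q) = -6 + 180*q (K(q) = (-1 + (6*5)*q)*6 = (-1 + 30*q)*6 = -6 + 180*q)
(F(37, -26) - K(-4)) - 1*(-217) = (4 - (-6 + 180*(-4))) - 1*(-217) = (4 - (-6 - 720)) + 217 = (4 - 1*(-726)) + 217 = (4 + 726) + 217 = 730 + 217 = 947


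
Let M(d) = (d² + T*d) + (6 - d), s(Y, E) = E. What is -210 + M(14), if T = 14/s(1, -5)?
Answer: -306/5 ≈ -61.200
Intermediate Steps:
T = -14/5 (T = 14/(-5) = 14*(-⅕) = -14/5 ≈ -2.8000)
M(d) = 6 + d² - 19*d/5 (M(d) = (d² - 14*d/5) + (6 - d) = 6 + d² - 19*d/5)
-210 + M(14) = -210 + (6 + 14² - 19/5*14) = -210 + (6 + 196 - 266/5) = -210 + 744/5 = -306/5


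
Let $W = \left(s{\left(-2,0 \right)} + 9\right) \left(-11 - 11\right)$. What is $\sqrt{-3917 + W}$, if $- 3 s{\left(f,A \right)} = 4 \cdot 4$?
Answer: $\frac{i \sqrt{35979}}{3} \approx 63.227 i$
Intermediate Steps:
$s{\left(f,A \right)} = - \frac{16}{3}$ ($s{\left(f,A \right)} = - \frac{4 \cdot 4}{3} = \left(- \frac{1}{3}\right) 16 = - \frac{16}{3}$)
$W = - \frac{242}{3}$ ($W = \left(- \frac{16}{3} + 9\right) \left(-11 - 11\right) = \frac{11}{3} \left(-22\right) = - \frac{242}{3} \approx -80.667$)
$\sqrt{-3917 + W} = \sqrt{-3917 - \frac{242}{3}} = \sqrt{- \frac{11993}{3}} = \frac{i \sqrt{35979}}{3}$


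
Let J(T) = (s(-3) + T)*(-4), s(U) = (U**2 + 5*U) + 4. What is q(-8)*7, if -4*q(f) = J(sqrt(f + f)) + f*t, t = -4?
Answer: -70 + 28*I ≈ -70.0 + 28.0*I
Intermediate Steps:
s(U) = 4 + U**2 + 5*U
J(T) = 8 - 4*T (J(T) = ((4 + (-3)**2 + 5*(-3)) + T)*(-4) = ((4 + 9 - 15) + T)*(-4) = (-2 + T)*(-4) = 8 - 4*T)
q(f) = -2 + f + sqrt(2)*sqrt(f) (q(f) = -((8 - 4*sqrt(f + f)) + f*(-4))/4 = -((8 - 4*sqrt(2)*sqrt(f)) - 4*f)/4 = -(8 - 4*f - 4*sqrt(2)*sqrt(f))/4 = -2 + f + sqrt(2)*sqrt(f))
q(-8)*7 = (-2 - 8 + sqrt(2)*sqrt(-8))*7 = (-2 - 8 + sqrt(2)*(2*I*sqrt(2)))*7 = (-2 - 8 + 4*I)*7 = (-10 + 4*I)*7 = -70 + 28*I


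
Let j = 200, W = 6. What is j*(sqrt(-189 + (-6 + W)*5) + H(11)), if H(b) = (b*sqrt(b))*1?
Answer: 2200*sqrt(11) + 600*I*sqrt(21) ≈ 7296.6 + 2749.5*I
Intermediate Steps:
H(b) = b**(3/2) (H(b) = b**(3/2)*1 = b**(3/2))
j*(sqrt(-189 + (-6 + W)*5) + H(11)) = 200*(sqrt(-189 + (-6 + 6)*5) + 11**(3/2)) = 200*(sqrt(-189 + 0*5) + 11*sqrt(11)) = 200*(sqrt(-189 + 0) + 11*sqrt(11)) = 200*(sqrt(-189) + 11*sqrt(11)) = 200*(3*I*sqrt(21) + 11*sqrt(11)) = 200*(11*sqrt(11) + 3*I*sqrt(21)) = 2200*sqrt(11) + 600*I*sqrt(21)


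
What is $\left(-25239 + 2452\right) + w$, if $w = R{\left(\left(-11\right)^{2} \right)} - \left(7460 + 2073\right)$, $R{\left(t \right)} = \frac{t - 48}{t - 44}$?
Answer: $- \frac{2488567}{77} \approx -32319.0$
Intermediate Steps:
$R{\left(t \right)} = \frac{-48 + t}{-44 + t}$
$w = - \frac{733968}{77}$ ($w = \frac{-48 + \left(-11\right)^{2}}{-44 + \left(-11\right)^{2}} - \left(7460 + 2073\right) = \frac{-48 + 121}{-44 + 121} - 9533 = \frac{1}{77} \cdot 73 - 9533 = \frac{73}{77} - 9533 = - \frac{733968}{77} \approx -9532.0$)
$\left(-25239 + 2452\right) + w = \left(-25239 + 2452\right) - \frac{733968}{77} = -22787 - \frac{733968}{77} = - \frac{2488567}{77}$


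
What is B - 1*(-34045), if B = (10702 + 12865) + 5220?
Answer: 62832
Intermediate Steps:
B = 28787 (B = 23567 + 5220 = 28787)
B - 1*(-34045) = 28787 - 1*(-34045) = 28787 + 34045 = 62832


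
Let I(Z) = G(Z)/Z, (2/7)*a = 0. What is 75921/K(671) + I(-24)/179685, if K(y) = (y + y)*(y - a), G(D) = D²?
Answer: 37521359/445738590 ≈ 0.084178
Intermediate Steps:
a = 0 (a = (7/2)*0 = 0)
K(y) = 2*y² (K(y) = (y + y)*(y - 1*0) = (2*y)*(y + 0) = (2*y)*y = 2*y²)
I(Z) = Z (I(Z) = Z²/Z = Z)
75921/K(671) + I(-24)/179685 = 75921/((2*671²)) - 24/179685 = 75921/((2*450241)) - 24*1/179685 = 75921/900482 - 8/59895 = 37521359/445738590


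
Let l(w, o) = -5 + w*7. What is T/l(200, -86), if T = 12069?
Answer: 1341/155 ≈ 8.6516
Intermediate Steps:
l(w, o) = -5 + 7*w
T/l(200, -86) = 12069/(-5 + 7*200) = 12069/(-5 + 1400) = 12069/1395 = 12069*(1/1395) = 1341/155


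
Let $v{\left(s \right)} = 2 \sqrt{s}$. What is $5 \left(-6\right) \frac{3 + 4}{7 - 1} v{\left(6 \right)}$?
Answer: $- 70 \sqrt{6} \approx -171.46$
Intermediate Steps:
$5 \left(-6\right) \frac{3 + 4}{7 - 1} v{\left(6 \right)} = 5 \left(-6\right) \frac{3 + 4}{7 - 1} \cdot 2 \sqrt{6} = - 30 \cdot \frac{7}{6} \cdot 2 \sqrt{6} = - 30 \cdot 7 \cdot \frac{1}{6} \cdot 2 \sqrt{6} = \left(-30\right) \frac{7}{6} \cdot 2 \sqrt{6} = - 35 \cdot 2 \sqrt{6} = - 70 \sqrt{6}$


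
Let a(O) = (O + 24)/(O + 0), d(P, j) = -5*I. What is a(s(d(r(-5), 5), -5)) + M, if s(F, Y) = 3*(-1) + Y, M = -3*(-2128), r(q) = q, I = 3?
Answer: 6382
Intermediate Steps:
M = 6384
d(P, j) = -15 (d(P, j) = -5*3 = -15)
s(F, Y) = -3 + Y
a(O) = (24 + O)/O
a(s(d(r(-5), 5), -5)) + M = (24 + (-3 - 5))/(-3 - 5) + 6384 = (24 - 8)/(-8) + 6384 = -⅛*16 + 6384 = -2 + 6384 = 6382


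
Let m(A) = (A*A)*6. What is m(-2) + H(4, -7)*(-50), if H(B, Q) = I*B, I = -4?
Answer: 824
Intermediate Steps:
H(B, Q) = -4*B
m(A) = 6*A**2 (m(A) = A**2*6 = 6*A**2)
m(-2) + H(4, -7)*(-50) = 6*(-2)**2 - 4*4*(-50) = 6*4 - 16*(-50) = 24 + 800 = 824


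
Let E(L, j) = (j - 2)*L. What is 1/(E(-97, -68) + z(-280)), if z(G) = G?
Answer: 1/6510 ≈ 0.00015361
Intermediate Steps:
E(L, j) = L*(-2 + j) (E(L, j) = (-2 + j)*L = L*(-2 + j))
1/(E(-97, -68) + z(-280)) = 1/(-97*(-2 - 68) - 280) = 1/(-97*(-70) - 280) = 1/(6790 - 280) = 1/6510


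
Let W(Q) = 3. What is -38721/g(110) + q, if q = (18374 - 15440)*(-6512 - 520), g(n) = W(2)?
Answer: -20644795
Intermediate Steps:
g(n) = 3
q = -20631888 (q = 2934*(-7032) = -20631888)
-38721/g(110) + q = -38721/3 - 20631888 = -38721*⅓ - 20631888 = -12907 - 20631888 = -20644795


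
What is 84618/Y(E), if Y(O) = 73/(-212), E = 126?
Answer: -17939016/73 ≈ -2.4574e+5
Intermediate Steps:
Y(O) = -73/212 (Y(O) = 73*(-1/212) = -73/212)
84618/Y(E) = 84618/(-73/212) = 84618*(-212/73) = -17939016/73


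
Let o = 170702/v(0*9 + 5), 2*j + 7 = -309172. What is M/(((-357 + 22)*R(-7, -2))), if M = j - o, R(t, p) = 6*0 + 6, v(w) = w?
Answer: 1887299/20100 ≈ 93.896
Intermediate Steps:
j = -309179/2 (j = -7/2 + (½)*(-309172) = -7/2 - 154586 = -309179/2 ≈ -1.5459e+5)
o = 170702/5 (o = 170702/(0*9 + 5) = 170702/(0 + 5) = 170702/5 ≈ 34140.)
R(t, p) = 6 (R(t, p) = 0 + 6 = 6)
M = -1887299/10 (M = -309179/2 - 1*170702/5 = -309179/2 - 170702/5 = -1887299/10 ≈ -1.8873e+5)
M/(((-357 + 22)*R(-7, -2))) = -1887299*1/(6*(-357 + 22))/10 = -1887299/(10*((-335*6))) = -1887299/10/(-2010) = -1887299/10*(-1/2010) = 1887299/20100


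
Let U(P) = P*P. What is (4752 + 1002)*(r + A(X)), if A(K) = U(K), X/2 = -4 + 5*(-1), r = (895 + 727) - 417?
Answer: 8797866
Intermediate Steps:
r = 1205 (r = 1622 - 417 = 1205)
U(P) = P²
X = -18 (X = 2*(-4 + 5*(-1)) = 2*(-4 - 5) = 2*(-9) = -18)
A(K) = K²
(4752 + 1002)*(r + A(X)) = (4752 + 1002)*(1205 + (-18)²) = 5754*(1205 + 324) = 5754*1529 = 8797866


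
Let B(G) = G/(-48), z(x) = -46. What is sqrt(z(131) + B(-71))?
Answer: I*sqrt(6411)/12 ≈ 6.6724*I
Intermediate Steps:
B(G) = -G/48 (B(G) = G*(-1/48) = -G/48)
sqrt(z(131) + B(-71)) = sqrt(-46 - 1/48*(-71)) = sqrt(-46 + 71/48) = sqrt(-2137/48) = I*sqrt(6411)/12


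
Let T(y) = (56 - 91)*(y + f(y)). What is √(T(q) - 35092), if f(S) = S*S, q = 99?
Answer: 2*I*√95398 ≈ 617.73*I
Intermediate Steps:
f(S) = S²
T(y) = -35*y - 35*y² (T(y) = (56 - 91)*(y + y²) = -35*(y + y²) = -35*y - 35*y²)
√(T(q) - 35092) = √(35*99*(-1 - 1*99) - 35092) = √(35*99*(-1 - 99) - 35092) = √(35*99*(-100) - 35092) = √(-346500 - 35092) = √(-381592) = 2*I*√95398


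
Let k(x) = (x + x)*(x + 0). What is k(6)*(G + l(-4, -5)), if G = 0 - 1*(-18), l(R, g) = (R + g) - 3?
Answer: 432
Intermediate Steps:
l(R, g) = -3 + R + g
k(x) = 2*x² (k(x) = (2*x)*x = 2*x²)
G = 18 (G = 0 + 18 = 18)
k(6)*(G + l(-4, -5)) = (2*6²)*(18 + (-3 - 4 - 5)) = (2*36)*(18 - 12) = 72*6 = 432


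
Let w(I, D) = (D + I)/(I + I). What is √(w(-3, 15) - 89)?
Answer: I*√91 ≈ 9.5394*I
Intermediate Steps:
w(I, D) = (D + I)/(2*I) (w(I, D) = (D + I)/((2*I)) = (D + I)*(1/(2*I)) = (D + I)/(2*I))
√(w(-3, 15) - 89) = √((½)*(15 - 3)/(-3) - 89) = √((½)*(-⅓)*12 - 89) = √(-2 - 89) = √(-91) = I*√91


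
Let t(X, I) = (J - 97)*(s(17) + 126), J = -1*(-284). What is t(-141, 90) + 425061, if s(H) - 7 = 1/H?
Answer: 449943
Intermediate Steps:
s(H) = 7 + 1/H
J = 284
t(X, I) = 24882 (t(X, I) = (284 - 97)*((7 + 1/17) + 126) = 187*((7 + 1/17) + 126) = 187*(120/17 + 126) = 187*(2262/17) = 24882)
t(-141, 90) + 425061 = 24882 + 425061 = 449943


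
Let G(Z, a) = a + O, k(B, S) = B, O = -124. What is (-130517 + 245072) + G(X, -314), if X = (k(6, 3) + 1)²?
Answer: 114117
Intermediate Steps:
X = 49 (X = (6 + 1)² = 7² = 49)
G(Z, a) = -124 + a (G(Z, a) = a - 124 = -124 + a)
(-130517 + 245072) + G(X, -314) = (-130517 + 245072) + (-124 - 314) = 114555 - 438 = 114117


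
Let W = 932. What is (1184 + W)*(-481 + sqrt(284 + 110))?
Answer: -1017796 + 2116*sqrt(394) ≈ -9.7580e+5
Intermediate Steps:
(1184 + W)*(-481 + sqrt(284 + 110)) = (1184 + 932)*(-481 + sqrt(284 + 110)) = 2116*(-481 + sqrt(394)) = -1017796 + 2116*sqrt(394)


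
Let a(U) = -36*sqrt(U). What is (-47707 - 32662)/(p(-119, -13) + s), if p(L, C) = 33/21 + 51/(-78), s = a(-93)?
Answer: -2442735386/3992397361 - 95837139216*I*sqrt(93)/3992397361 ≈ -0.61185 - 231.49*I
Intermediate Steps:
s = -36*I*sqrt(93) ≈ -347.17*I
p(L, C) = 167/182 (p(L, C) = 33*(1/21) + 51*(-1/78) = 11/7 - 17/26 = 167/182)
(-47707 - 32662)/(p(-119, -13) + s) = (-47707 - 32662)/(167/182 - 36*I*sqrt(93)) = -80369/(167/182 - 36*I*sqrt(93))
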